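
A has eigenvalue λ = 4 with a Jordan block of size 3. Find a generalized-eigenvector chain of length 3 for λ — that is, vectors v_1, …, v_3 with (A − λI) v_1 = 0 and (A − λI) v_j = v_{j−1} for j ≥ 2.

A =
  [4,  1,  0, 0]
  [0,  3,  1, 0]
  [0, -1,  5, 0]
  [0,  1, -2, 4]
A Jordan chain for λ = 4 of length 3:
v_1 = (-1, 0, 0, 1)ᵀ
v_2 = (1, -1, -1, 1)ᵀ
v_3 = (0, 1, 0, 0)ᵀ

Let N = A − (4)·I. We want v_3 with N^3 v_3 = 0 but N^2 v_3 ≠ 0; then v_{j-1} := N · v_j for j = 3, …, 2.

Pick v_3 = (0, 1, 0, 0)ᵀ.
Then v_2 = N · v_3 = (1, -1, -1, 1)ᵀ.
Then v_1 = N · v_2 = (-1, 0, 0, 1)ᵀ.

Sanity check: (A − (4)·I) v_1 = (0, 0, 0, 0)ᵀ = 0. ✓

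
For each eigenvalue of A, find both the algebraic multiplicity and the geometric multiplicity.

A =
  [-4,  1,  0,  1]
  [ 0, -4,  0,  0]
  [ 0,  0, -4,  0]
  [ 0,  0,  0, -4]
λ = -4: alg = 4, geom = 3

Step 1 — factor the characteristic polynomial to read off the algebraic multiplicities:
  χ_A(x) = (x + 4)^4

Step 2 — compute geometric multiplicities via the rank-nullity identity g(λ) = n − rank(A − λI):
  rank(A − (-4)·I) = 1, so dim ker(A − (-4)·I) = n − 1 = 3

Summary:
  λ = -4: algebraic multiplicity = 4, geometric multiplicity = 3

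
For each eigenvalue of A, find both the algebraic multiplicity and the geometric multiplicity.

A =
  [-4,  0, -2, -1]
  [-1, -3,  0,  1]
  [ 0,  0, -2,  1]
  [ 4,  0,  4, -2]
λ = -4: alg = 1, geom = 1; λ = -3: alg = 1, geom = 1; λ = -2: alg = 2, geom = 1

Step 1 — factor the characteristic polynomial to read off the algebraic multiplicities:
  χ_A(x) = (x + 2)^2*(x + 3)*(x + 4)

Step 2 — compute geometric multiplicities via the rank-nullity identity g(λ) = n − rank(A − λI):
  rank(A − (-4)·I) = 3, so dim ker(A − (-4)·I) = n − 3 = 1
  rank(A − (-3)·I) = 3, so dim ker(A − (-3)·I) = n − 3 = 1
  rank(A − (-2)·I) = 3, so dim ker(A − (-2)·I) = n − 3 = 1

Summary:
  λ = -4: algebraic multiplicity = 1, geometric multiplicity = 1
  λ = -3: algebraic multiplicity = 1, geometric multiplicity = 1
  λ = -2: algebraic multiplicity = 2, geometric multiplicity = 1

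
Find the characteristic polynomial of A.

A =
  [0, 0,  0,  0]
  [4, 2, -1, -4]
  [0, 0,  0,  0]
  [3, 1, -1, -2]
x^4

Expanding det(x·I − A) (e.g. by cofactor expansion or by noting that A is similar to its Jordan form J, which has the same characteristic polynomial as A) gives
  χ_A(x) = x^4
which factors as x^4. The eigenvalues (with algebraic multiplicities) are λ = 0 with multiplicity 4.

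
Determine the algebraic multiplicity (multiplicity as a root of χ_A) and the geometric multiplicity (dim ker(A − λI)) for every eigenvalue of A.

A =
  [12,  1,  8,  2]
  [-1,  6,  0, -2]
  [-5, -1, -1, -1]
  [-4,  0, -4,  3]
λ = 5: alg = 4, geom = 2

Step 1 — factor the characteristic polynomial to read off the algebraic multiplicities:
  χ_A(x) = (x - 5)^4

Step 2 — compute geometric multiplicities via the rank-nullity identity g(λ) = n − rank(A − λI):
  rank(A − (5)·I) = 2, so dim ker(A − (5)·I) = n − 2 = 2

Summary:
  λ = 5: algebraic multiplicity = 4, geometric multiplicity = 2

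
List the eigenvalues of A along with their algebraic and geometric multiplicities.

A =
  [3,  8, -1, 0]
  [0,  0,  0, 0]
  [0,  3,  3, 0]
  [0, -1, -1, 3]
λ = 0: alg = 1, geom = 1; λ = 3: alg = 3, geom = 2

Step 1 — factor the characteristic polynomial to read off the algebraic multiplicities:
  χ_A(x) = x*(x - 3)^3

Step 2 — compute geometric multiplicities via the rank-nullity identity g(λ) = n − rank(A − λI):
  rank(A − (0)·I) = 3, so dim ker(A − (0)·I) = n − 3 = 1
  rank(A − (3)·I) = 2, so dim ker(A − (3)·I) = n − 2 = 2

Summary:
  λ = 0: algebraic multiplicity = 1, geometric multiplicity = 1
  λ = 3: algebraic multiplicity = 3, geometric multiplicity = 2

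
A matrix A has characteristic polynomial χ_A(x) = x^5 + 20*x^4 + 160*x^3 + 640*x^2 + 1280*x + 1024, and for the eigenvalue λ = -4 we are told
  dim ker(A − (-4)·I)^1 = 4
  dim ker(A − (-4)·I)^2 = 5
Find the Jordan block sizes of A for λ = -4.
Block sizes for λ = -4: [2, 1, 1, 1]

From the dimensions of kernels of powers, the number of Jordan blocks of size at least j is d_j − d_{j−1} where d_j = dim ker(N^j) (with d_0 = 0). Computing the differences gives [4, 1].
The number of blocks of size exactly k is (#blocks of size ≥ k) − (#blocks of size ≥ k + 1), so the partition is: 3 block(s) of size 1, 1 block(s) of size 2.
In nonincreasing order the block sizes are [2, 1, 1, 1].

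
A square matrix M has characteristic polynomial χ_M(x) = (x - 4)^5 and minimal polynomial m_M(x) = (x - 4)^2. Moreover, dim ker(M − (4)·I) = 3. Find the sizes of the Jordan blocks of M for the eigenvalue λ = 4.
Block sizes for λ = 4: [2, 2, 1]

Step 1 — from the characteristic polynomial, algebraic multiplicity of λ = 4 is 5. From dim ker(M − (4)·I) = 3, there are exactly 3 Jordan blocks for λ = 4.
Step 2 — from the minimal polynomial, the factor (x − 4)^2 tells us the largest block for λ = 4 has size 2.
Step 3 — with total size 5, 3 blocks, and largest block 2, the block sizes (in nonincreasing order) are [2, 2, 1].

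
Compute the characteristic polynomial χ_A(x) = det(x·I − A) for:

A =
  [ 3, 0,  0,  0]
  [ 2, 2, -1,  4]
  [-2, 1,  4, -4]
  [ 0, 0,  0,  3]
x^4 - 12*x^3 + 54*x^2 - 108*x + 81

Expanding det(x·I − A) (e.g. by cofactor expansion or by noting that A is similar to its Jordan form J, which has the same characteristic polynomial as A) gives
  χ_A(x) = x^4 - 12*x^3 + 54*x^2 - 108*x + 81
which factors as (x - 3)^4. The eigenvalues (with algebraic multiplicities) are λ = 3 with multiplicity 4.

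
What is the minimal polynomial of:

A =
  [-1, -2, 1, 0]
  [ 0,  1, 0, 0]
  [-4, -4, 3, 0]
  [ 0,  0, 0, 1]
x^2 - 2*x + 1

The characteristic polynomial is χ_A(x) = (x - 1)^4, so the eigenvalues are known. The minimal polynomial is
  m_A(x) = Π_λ (x − λ)^{k_λ}
where k_λ is the size of the *largest* Jordan block for λ (equivalently, the smallest k with (A − λI)^k v = 0 for every generalised eigenvector v of λ).

  λ = 1: largest Jordan block has size 2, contributing (x − 1)^2

So m_A(x) = (x - 1)^2 = x^2 - 2*x + 1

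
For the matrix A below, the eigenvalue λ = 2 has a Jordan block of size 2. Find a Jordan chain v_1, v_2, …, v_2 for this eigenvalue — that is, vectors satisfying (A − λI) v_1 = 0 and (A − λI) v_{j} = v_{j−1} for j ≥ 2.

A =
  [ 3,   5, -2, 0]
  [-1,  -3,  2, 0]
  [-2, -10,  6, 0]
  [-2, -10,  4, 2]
A Jordan chain for λ = 2 of length 2:
v_1 = (1, -1, -2, -2)ᵀ
v_2 = (1, 0, 0, 0)ᵀ

Let N = A − (2)·I. We want v_2 with N^2 v_2 = 0 but N^1 v_2 ≠ 0; then v_{j-1} := N · v_j for j = 2, …, 2.

Pick v_2 = (1, 0, 0, 0)ᵀ.
Then v_1 = N · v_2 = (1, -1, -2, -2)ᵀ.

Sanity check: (A − (2)·I) v_1 = (0, 0, 0, 0)ᵀ = 0. ✓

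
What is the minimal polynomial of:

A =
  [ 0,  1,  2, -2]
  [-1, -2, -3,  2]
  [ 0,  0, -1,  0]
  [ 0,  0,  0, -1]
x^3 + 3*x^2 + 3*x + 1

The characteristic polynomial is χ_A(x) = (x + 1)^4, so the eigenvalues are known. The minimal polynomial is
  m_A(x) = Π_λ (x − λ)^{k_λ}
where k_λ is the size of the *largest* Jordan block for λ (equivalently, the smallest k with (A − λI)^k v = 0 for every generalised eigenvector v of λ).

  λ = -1: largest Jordan block has size 3, contributing (x + 1)^3

So m_A(x) = (x + 1)^3 = x^3 + 3*x^2 + 3*x + 1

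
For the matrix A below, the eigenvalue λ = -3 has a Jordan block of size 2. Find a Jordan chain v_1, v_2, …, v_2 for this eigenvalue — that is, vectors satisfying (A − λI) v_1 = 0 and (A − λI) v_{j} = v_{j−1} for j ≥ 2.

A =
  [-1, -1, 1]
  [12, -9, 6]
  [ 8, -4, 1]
A Jordan chain for λ = -3 of length 2:
v_1 = (2, 12, 8)ᵀ
v_2 = (1, 0, 0)ᵀ

Let N = A − (-3)·I. We want v_2 with N^2 v_2 = 0 but N^1 v_2 ≠ 0; then v_{j-1} := N · v_j for j = 2, …, 2.

Pick v_2 = (1, 0, 0)ᵀ.
Then v_1 = N · v_2 = (2, 12, 8)ᵀ.

Sanity check: (A − (-3)·I) v_1 = (0, 0, 0)ᵀ = 0. ✓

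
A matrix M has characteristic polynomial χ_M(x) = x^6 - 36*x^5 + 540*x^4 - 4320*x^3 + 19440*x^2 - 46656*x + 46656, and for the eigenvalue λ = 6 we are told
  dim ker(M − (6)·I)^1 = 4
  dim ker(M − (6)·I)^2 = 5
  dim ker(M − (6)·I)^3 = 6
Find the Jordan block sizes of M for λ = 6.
Block sizes for λ = 6: [3, 1, 1, 1]

From the dimensions of kernels of powers, the number of Jordan blocks of size at least j is d_j − d_{j−1} where d_j = dim ker(N^j) (with d_0 = 0). Computing the differences gives [4, 1, 1].
The number of blocks of size exactly k is (#blocks of size ≥ k) − (#blocks of size ≥ k + 1), so the partition is: 3 block(s) of size 1, 1 block(s) of size 3.
In nonincreasing order the block sizes are [3, 1, 1, 1].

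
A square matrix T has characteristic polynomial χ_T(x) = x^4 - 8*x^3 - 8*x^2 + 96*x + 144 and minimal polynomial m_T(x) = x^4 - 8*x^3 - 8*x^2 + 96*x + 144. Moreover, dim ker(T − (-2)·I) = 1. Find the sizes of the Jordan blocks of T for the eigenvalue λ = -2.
Block sizes for λ = -2: [2]

Step 1 — from the characteristic polynomial, algebraic multiplicity of λ = -2 is 2. From dim ker(T − (-2)·I) = 1, there are exactly 1 Jordan blocks for λ = -2.
Step 2 — from the minimal polynomial, the factor (x + 2)^2 tells us the largest block for λ = -2 has size 2.
Step 3 — with total size 2, 1 blocks, and largest block 2, the block sizes (in nonincreasing order) are [2].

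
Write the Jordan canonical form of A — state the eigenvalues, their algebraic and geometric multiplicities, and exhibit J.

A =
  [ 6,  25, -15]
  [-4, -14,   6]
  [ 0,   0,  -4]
J_2(-4) ⊕ J_1(-4)

The characteristic polynomial is
  det(x·I − A) = x^3 + 12*x^2 + 48*x + 64 = (x + 4)^3

Eigenvalues and multiplicities (the geometric multiplicity of λ is n − rank(A − λI), which equals the number of Jordan blocks for λ):
  λ = -4: algebraic multiplicity = 3, geometric multiplicity = 2

Determining the block sizes for each eigenvalue:
  λ = -4: 2 blocks summing to 3 forces exactly one block of size 2 and the rest size 1 → block sizes [2, 1]

Assembling the blocks gives a Jordan form
J =
  [-4,  1,  0]
  [ 0, -4,  0]
  [ 0,  0, -4]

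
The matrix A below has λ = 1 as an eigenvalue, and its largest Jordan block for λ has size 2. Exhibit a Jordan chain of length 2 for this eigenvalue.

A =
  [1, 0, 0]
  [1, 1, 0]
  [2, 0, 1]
A Jordan chain for λ = 1 of length 2:
v_1 = (0, 1, 2)ᵀ
v_2 = (1, 0, 0)ᵀ

Let N = A − (1)·I. We want v_2 with N^2 v_2 = 0 but N^1 v_2 ≠ 0; then v_{j-1} := N · v_j for j = 2, …, 2.

Pick v_2 = (1, 0, 0)ᵀ.
Then v_1 = N · v_2 = (0, 1, 2)ᵀ.

Sanity check: (A − (1)·I) v_1 = (0, 0, 0)ᵀ = 0. ✓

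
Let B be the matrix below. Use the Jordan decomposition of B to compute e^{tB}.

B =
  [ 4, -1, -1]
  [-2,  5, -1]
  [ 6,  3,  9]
e^{tB} =
  [-2*t*exp(6*t) + exp(6*t), -t*exp(6*t), -t*exp(6*t)]
  [-2*t*exp(6*t), -t*exp(6*t) + exp(6*t), -t*exp(6*t)]
  [6*t*exp(6*t), 3*t*exp(6*t), 3*t*exp(6*t) + exp(6*t)]

Strategy: write B = P · J · P⁻¹ where J is a Jordan canonical form, so e^{tB} = P · e^{tJ} · P⁻¹, and e^{tJ} can be computed block-by-block.

B has Jordan form
J =
  [6, 1, 0]
  [0, 6, 0]
  [0, 0, 6]
(up to reordering of blocks).

Per-block formulas:
  For a 2×2 Jordan block J_2(6): exp(t · J_2(6)) = e^(6t)·(I + t·N), where N is the 2×2 nilpotent shift.
  For a 1×1 block at λ = 6: exp(t · [6]) = [e^(6t)].

After assembling e^{tJ} and conjugating by P, we get:

e^{tB} =
  [-2*t*exp(6*t) + exp(6*t), -t*exp(6*t), -t*exp(6*t)]
  [-2*t*exp(6*t), -t*exp(6*t) + exp(6*t), -t*exp(6*t)]
  [6*t*exp(6*t), 3*t*exp(6*t), 3*t*exp(6*t) + exp(6*t)]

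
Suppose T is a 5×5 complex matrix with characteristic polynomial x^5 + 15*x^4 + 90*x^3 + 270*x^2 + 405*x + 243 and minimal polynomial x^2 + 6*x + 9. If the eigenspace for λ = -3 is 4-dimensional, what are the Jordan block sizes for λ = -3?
Block sizes for λ = -3: [2, 1, 1, 1]

Step 1 — from the characteristic polynomial, algebraic multiplicity of λ = -3 is 5. From dim ker(T − (-3)·I) = 4, there are exactly 4 Jordan blocks for λ = -3.
Step 2 — from the minimal polynomial, the factor (x + 3)^2 tells us the largest block for λ = -3 has size 2.
Step 3 — with total size 5, 4 blocks, and largest block 2, the block sizes (in nonincreasing order) are [2, 1, 1, 1].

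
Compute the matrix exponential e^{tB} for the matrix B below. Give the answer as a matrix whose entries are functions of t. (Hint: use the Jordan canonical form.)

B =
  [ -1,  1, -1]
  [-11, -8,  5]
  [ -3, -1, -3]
e^{tB} =
  [t^2*exp(-4*t)/2 + 3*t*exp(-4*t) + exp(-4*t), t*exp(-4*t), t^2*exp(-4*t)/2 - t*exp(-4*t)]
  [-2*t^2*exp(-4*t) - 11*t*exp(-4*t), -4*t*exp(-4*t) + exp(-4*t), -2*t^2*exp(-4*t) + 5*t*exp(-4*t)]
  [-t^2*exp(-4*t)/2 - 3*t*exp(-4*t), -t*exp(-4*t), -t^2*exp(-4*t)/2 + t*exp(-4*t) + exp(-4*t)]

Strategy: write B = P · J · P⁻¹ where J is a Jordan canonical form, so e^{tB} = P · e^{tJ} · P⁻¹, and e^{tJ} can be computed block-by-block.

B has Jordan form
J =
  [-4,  1,  0]
  [ 0, -4,  1]
  [ 0,  0, -4]
(up to reordering of blocks).

Per-block formulas:
  For a 3×3 Jordan block J_3(-4): exp(t · J_3(-4)) = e^(-4t)·(I + t·N + (t^2/2)·N^2), where N is the 3×3 nilpotent shift.

After assembling e^{tJ} and conjugating by P, we get:

e^{tB} =
  [t^2*exp(-4*t)/2 + 3*t*exp(-4*t) + exp(-4*t), t*exp(-4*t), t^2*exp(-4*t)/2 - t*exp(-4*t)]
  [-2*t^2*exp(-4*t) - 11*t*exp(-4*t), -4*t*exp(-4*t) + exp(-4*t), -2*t^2*exp(-4*t) + 5*t*exp(-4*t)]
  [-t^2*exp(-4*t)/2 - 3*t*exp(-4*t), -t*exp(-4*t), -t^2*exp(-4*t)/2 + t*exp(-4*t) + exp(-4*t)]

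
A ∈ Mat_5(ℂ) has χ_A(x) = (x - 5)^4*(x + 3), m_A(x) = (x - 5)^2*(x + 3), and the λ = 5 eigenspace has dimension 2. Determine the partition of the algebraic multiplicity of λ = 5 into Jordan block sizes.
Block sizes for λ = 5: [2, 2]

Step 1 — from the characteristic polynomial, algebraic multiplicity of λ = 5 is 4. From dim ker(A − (5)·I) = 2, there are exactly 2 Jordan blocks for λ = 5.
Step 2 — from the minimal polynomial, the factor (x − 5)^2 tells us the largest block for λ = 5 has size 2.
Step 3 — with total size 4, 2 blocks, and largest block 2, the block sizes (in nonincreasing order) are [2, 2].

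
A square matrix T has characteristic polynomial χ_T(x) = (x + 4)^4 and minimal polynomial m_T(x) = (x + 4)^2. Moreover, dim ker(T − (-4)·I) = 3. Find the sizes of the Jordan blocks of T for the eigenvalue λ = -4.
Block sizes for λ = -4: [2, 1, 1]

Step 1 — from the characteristic polynomial, algebraic multiplicity of λ = -4 is 4. From dim ker(T − (-4)·I) = 3, there are exactly 3 Jordan blocks for λ = -4.
Step 2 — from the minimal polynomial, the factor (x + 4)^2 tells us the largest block for λ = -4 has size 2.
Step 3 — with total size 4, 3 blocks, and largest block 2, the block sizes (in nonincreasing order) are [2, 1, 1].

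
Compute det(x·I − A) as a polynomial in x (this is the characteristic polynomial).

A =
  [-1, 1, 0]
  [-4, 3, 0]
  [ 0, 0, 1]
x^3 - 3*x^2 + 3*x - 1

Expanding det(x·I − A) (e.g. by cofactor expansion or by noting that A is similar to its Jordan form J, which has the same characteristic polynomial as A) gives
  χ_A(x) = x^3 - 3*x^2 + 3*x - 1
which factors as (x - 1)^3. The eigenvalues (with algebraic multiplicities) are λ = 1 with multiplicity 3.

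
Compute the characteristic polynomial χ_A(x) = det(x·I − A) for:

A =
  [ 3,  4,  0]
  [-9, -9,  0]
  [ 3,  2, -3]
x^3 + 9*x^2 + 27*x + 27

Expanding det(x·I − A) (e.g. by cofactor expansion or by noting that A is similar to its Jordan form J, which has the same characteristic polynomial as A) gives
  χ_A(x) = x^3 + 9*x^2 + 27*x + 27
which factors as (x + 3)^3. The eigenvalues (with algebraic multiplicities) are λ = -3 with multiplicity 3.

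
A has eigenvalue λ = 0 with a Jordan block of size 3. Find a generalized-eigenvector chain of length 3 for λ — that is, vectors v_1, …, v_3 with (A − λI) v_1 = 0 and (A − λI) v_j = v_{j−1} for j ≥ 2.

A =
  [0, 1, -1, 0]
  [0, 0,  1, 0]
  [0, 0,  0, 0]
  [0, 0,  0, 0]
A Jordan chain for λ = 0 of length 3:
v_1 = (1, 0, 0, 0)ᵀ
v_2 = (-1, 1, 0, 0)ᵀ
v_3 = (0, 0, 1, 0)ᵀ

Let N = A − (0)·I. We want v_3 with N^3 v_3 = 0 but N^2 v_3 ≠ 0; then v_{j-1} := N · v_j for j = 3, …, 2.

Pick v_3 = (0, 0, 1, 0)ᵀ.
Then v_2 = N · v_3 = (-1, 1, 0, 0)ᵀ.
Then v_1 = N · v_2 = (1, 0, 0, 0)ᵀ.

Sanity check: (A − (0)·I) v_1 = (0, 0, 0, 0)ᵀ = 0. ✓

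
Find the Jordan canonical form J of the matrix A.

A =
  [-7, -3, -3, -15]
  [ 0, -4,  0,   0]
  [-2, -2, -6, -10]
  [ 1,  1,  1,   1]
J_2(-4) ⊕ J_1(-4) ⊕ J_1(-4)

The characteristic polynomial is
  det(x·I − A) = x^4 + 16*x^3 + 96*x^2 + 256*x + 256 = (x + 4)^4

Eigenvalues and multiplicities (the geometric multiplicity of λ is n − rank(A − λI), which equals the number of Jordan blocks for λ):
  λ = -4: algebraic multiplicity = 4, geometric multiplicity = 3

Determining the block sizes for each eigenvalue:
  λ = -4: 3 blocks summing to 4 forces exactly one block of size 2 and the rest size 1 → block sizes [2, 1, 1]

Assembling the blocks gives a Jordan form
J =
  [-4,  1,  0,  0]
  [ 0, -4,  0,  0]
  [ 0,  0, -4,  0]
  [ 0,  0,  0, -4]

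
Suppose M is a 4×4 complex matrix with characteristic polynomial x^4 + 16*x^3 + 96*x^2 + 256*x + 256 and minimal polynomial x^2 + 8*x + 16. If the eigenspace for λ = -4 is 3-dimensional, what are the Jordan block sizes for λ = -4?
Block sizes for λ = -4: [2, 1, 1]

Step 1 — from the characteristic polynomial, algebraic multiplicity of λ = -4 is 4. From dim ker(M − (-4)·I) = 3, there are exactly 3 Jordan blocks for λ = -4.
Step 2 — from the minimal polynomial, the factor (x + 4)^2 tells us the largest block for λ = -4 has size 2.
Step 3 — with total size 4, 3 blocks, and largest block 2, the block sizes (in nonincreasing order) are [2, 1, 1].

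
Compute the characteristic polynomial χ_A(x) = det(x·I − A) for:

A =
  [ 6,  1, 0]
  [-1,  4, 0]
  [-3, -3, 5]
x^3 - 15*x^2 + 75*x - 125

Expanding det(x·I − A) (e.g. by cofactor expansion or by noting that A is similar to its Jordan form J, which has the same characteristic polynomial as A) gives
  χ_A(x) = x^3 - 15*x^2 + 75*x - 125
which factors as (x - 5)^3. The eigenvalues (with algebraic multiplicities) are λ = 5 with multiplicity 3.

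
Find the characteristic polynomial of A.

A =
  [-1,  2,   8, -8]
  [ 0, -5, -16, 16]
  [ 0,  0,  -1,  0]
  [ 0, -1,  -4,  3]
x^4 + 4*x^3 + 6*x^2 + 4*x + 1

Expanding det(x·I − A) (e.g. by cofactor expansion or by noting that A is similar to its Jordan form J, which has the same characteristic polynomial as A) gives
  χ_A(x) = x^4 + 4*x^3 + 6*x^2 + 4*x + 1
which factors as (x + 1)^4. The eigenvalues (with algebraic multiplicities) are λ = -1 with multiplicity 4.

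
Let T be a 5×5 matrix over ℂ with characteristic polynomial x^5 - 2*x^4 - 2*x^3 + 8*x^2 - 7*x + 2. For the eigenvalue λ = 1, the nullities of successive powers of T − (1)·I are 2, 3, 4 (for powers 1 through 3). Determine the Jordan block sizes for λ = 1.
Block sizes for λ = 1: [3, 1]

From the dimensions of kernels of powers, the number of Jordan blocks of size at least j is d_j − d_{j−1} where d_j = dim ker(N^j) (with d_0 = 0). Computing the differences gives [2, 1, 1].
The number of blocks of size exactly k is (#blocks of size ≥ k) − (#blocks of size ≥ k + 1), so the partition is: 1 block(s) of size 1, 1 block(s) of size 3.
In nonincreasing order the block sizes are [3, 1].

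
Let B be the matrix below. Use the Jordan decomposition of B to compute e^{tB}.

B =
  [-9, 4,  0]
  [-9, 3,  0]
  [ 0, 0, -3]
e^{tB} =
  [-6*t*exp(-3*t) + exp(-3*t), 4*t*exp(-3*t), 0]
  [-9*t*exp(-3*t), 6*t*exp(-3*t) + exp(-3*t), 0]
  [0, 0, exp(-3*t)]

Strategy: write B = P · J · P⁻¹ where J is a Jordan canonical form, so e^{tB} = P · e^{tJ} · P⁻¹, and e^{tJ} can be computed block-by-block.

B has Jordan form
J =
  [-3,  1,  0]
  [ 0, -3,  0]
  [ 0,  0, -3]
(up to reordering of blocks).

Per-block formulas:
  For a 2×2 Jordan block J_2(-3): exp(t · J_2(-3)) = e^(-3t)·(I + t·N), where N is the 2×2 nilpotent shift.
  For a 1×1 block at λ = -3: exp(t · [-3]) = [e^(-3t)].

After assembling e^{tJ} and conjugating by P, we get:

e^{tB} =
  [-6*t*exp(-3*t) + exp(-3*t), 4*t*exp(-3*t), 0]
  [-9*t*exp(-3*t), 6*t*exp(-3*t) + exp(-3*t), 0]
  [0, 0, exp(-3*t)]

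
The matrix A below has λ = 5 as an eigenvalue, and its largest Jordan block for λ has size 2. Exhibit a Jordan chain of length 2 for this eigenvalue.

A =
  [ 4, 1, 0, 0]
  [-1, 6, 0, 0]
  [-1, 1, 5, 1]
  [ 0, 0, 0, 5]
A Jordan chain for λ = 5 of length 2:
v_1 = (-1, -1, -1, 0)ᵀ
v_2 = (1, 0, 0, 0)ᵀ

Let N = A − (5)·I. We want v_2 with N^2 v_2 = 0 but N^1 v_2 ≠ 0; then v_{j-1} := N · v_j for j = 2, …, 2.

Pick v_2 = (1, 0, 0, 0)ᵀ.
Then v_1 = N · v_2 = (-1, -1, -1, 0)ᵀ.

Sanity check: (A − (5)·I) v_1 = (0, 0, 0, 0)ᵀ = 0. ✓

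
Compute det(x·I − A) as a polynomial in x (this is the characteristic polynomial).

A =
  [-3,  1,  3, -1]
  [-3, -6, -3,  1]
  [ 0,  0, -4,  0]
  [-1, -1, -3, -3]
x^4 + 16*x^3 + 96*x^2 + 256*x + 256

Expanding det(x·I − A) (e.g. by cofactor expansion or by noting that A is similar to its Jordan form J, which has the same characteristic polynomial as A) gives
  χ_A(x) = x^4 + 16*x^3 + 96*x^2 + 256*x + 256
which factors as (x + 4)^4. The eigenvalues (with algebraic multiplicities) are λ = -4 with multiplicity 4.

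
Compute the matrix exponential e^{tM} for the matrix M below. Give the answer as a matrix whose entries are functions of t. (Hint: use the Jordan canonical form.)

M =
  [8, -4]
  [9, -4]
e^{tM} =
  [6*t*exp(2*t) + exp(2*t), -4*t*exp(2*t)]
  [9*t*exp(2*t), -6*t*exp(2*t) + exp(2*t)]

Strategy: write M = P · J · P⁻¹ where J is a Jordan canonical form, so e^{tM} = P · e^{tJ} · P⁻¹, and e^{tJ} can be computed block-by-block.

M has Jordan form
J =
  [2, 1]
  [0, 2]
(up to reordering of blocks).

Per-block formulas:
  For a 2×2 Jordan block J_2(2): exp(t · J_2(2)) = e^(2t)·(I + t·N), where N is the 2×2 nilpotent shift.

After assembling e^{tJ} and conjugating by P, we get:

e^{tM} =
  [6*t*exp(2*t) + exp(2*t), -4*t*exp(2*t)]
  [9*t*exp(2*t), -6*t*exp(2*t) + exp(2*t)]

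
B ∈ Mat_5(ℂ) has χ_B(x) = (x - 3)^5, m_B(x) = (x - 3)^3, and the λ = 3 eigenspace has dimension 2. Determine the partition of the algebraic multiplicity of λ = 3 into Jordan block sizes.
Block sizes for λ = 3: [3, 2]

Step 1 — from the characteristic polynomial, algebraic multiplicity of λ = 3 is 5. From dim ker(B − (3)·I) = 2, there are exactly 2 Jordan blocks for λ = 3.
Step 2 — from the minimal polynomial, the factor (x − 3)^3 tells us the largest block for λ = 3 has size 3.
Step 3 — with total size 5, 2 blocks, and largest block 3, the block sizes (in nonincreasing order) are [3, 2].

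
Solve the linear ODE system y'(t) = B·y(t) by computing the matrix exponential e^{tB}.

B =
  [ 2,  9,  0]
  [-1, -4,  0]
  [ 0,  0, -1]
e^{tB} =
  [3*t*exp(-t) + exp(-t), 9*t*exp(-t), 0]
  [-t*exp(-t), -3*t*exp(-t) + exp(-t), 0]
  [0, 0, exp(-t)]

Strategy: write B = P · J · P⁻¹ where J is a Jordan canonical form, so e^{tB} = P · e^{tJ} · P⁻¹, and e^{tJ} can be computed block-by-block.

B has Jordan form
J =
  [-1,  1,  0]
  [ 0, -1,  0]
  [ 0,  0, -1]
(up to reordering of blocks).

Per-block formulas:
  For a 2×2 Jordan block J_2(-1): exp(t · J_2(-1)) = e^(-1t)·(I + t·N), where N is the 2×2 nilpotent shift.
  For a 1×1 block at λ = -1: exp(t · [-1]) = [e^(-1t)].

After assembling e^{tJ} and conjugating by P, we get:

e^{tB} =
  [3*t*exp(-t) + exp(-t), 9*t*exp(-t), 0]
  [-t*exp(-t), -3*t*exp(-t) + exp(-t), 0]
  [0, 0, exp(-t)]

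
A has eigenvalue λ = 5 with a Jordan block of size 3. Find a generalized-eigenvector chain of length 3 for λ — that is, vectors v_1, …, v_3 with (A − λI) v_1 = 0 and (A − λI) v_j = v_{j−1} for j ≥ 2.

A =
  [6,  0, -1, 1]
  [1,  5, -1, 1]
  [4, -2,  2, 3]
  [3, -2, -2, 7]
A Jordan chain for λ = 5 of length 3:
v_1 = (0, 0, -1, -1)ᵀ
v_2 = (1, 1, 4, 3)ᵀ
v_3 = (1, 0, 0, 0)ᵀ

Let N = A − (5)·I. We want v_3 with N^3 v_3 = 0 but N^2 v_3 ≠ 0; then v_{j-1} := N · v_j for j = 3, …, 2.

Pick v_3 = (1, 0, 0, 0)ᵀ.
Then v_2 = N · v_3 = (1, 1, 4, 3)ᵀ.
Then v_1 = N · v_2 = (0, 0, -1, -1)ᵀ.

Sanity check: (A − (5)·I) v_1 = (0, 0, 0, 0)ᵀ = 0. ✓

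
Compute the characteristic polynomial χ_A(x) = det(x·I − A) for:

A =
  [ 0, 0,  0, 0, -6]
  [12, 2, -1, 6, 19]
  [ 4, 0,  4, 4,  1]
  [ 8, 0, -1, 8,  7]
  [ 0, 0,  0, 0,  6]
x^5 - 20*x^4 + 144*x^3 - 432*x^2 + 432*x

Expanding det(x·I − A) (e.g. by cofactor expansion or by noting that A is similar to its Jordan form J, which has the same characteristic polynomial as A) gives
  χ_A(x) = x^5 - 20*x^4 + 144*x^3 - 432*x^2 + 432*x
which factors as x*(x - 6)^3*(x - 2). The eigenvalues (with algebraic multiplicities) are λ = 0 with multiplicity 1, λ = 2 with multiplicity 1, λ = 6 with multiplicity 3.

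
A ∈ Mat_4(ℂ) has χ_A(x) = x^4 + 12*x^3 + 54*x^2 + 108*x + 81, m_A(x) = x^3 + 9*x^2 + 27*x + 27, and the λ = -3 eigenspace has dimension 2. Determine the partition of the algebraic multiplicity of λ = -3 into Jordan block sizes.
Block sizes for λ = -3: [3, 1]

Step 1 — from the characteristic polynomial, algebraic multiplicity of λ = -3 is 4. From dim ker(A − (-3)·I) = 2, there are exactly 2 Jordan blocks for λ = -3.
Step 2 — from the minimal polynomial, the factor (x + 3)^3 tells us the largest block for λ = -3 has size 3.
Step 3 — with total size 4, 2 blocks, and largest block 3, the block sizes (in nonincreasing order) are [3, 1].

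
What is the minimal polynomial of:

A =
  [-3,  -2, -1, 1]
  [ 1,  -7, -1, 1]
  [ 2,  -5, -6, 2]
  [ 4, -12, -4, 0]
x^3 + 12*x^2 + 48*x + 64

The characteristic polynomial is χ_A(x) = (x + 4)^4, so the eigenvalues are known. The minimal polynomial is
  m_A(x) = Π_λ (x − λ)^{k_λ}
where k_λ is the size of the *largest* Jordan block for λ (equivalently, the smallest k with (A − λI)^k v = 0 for every generalised eigenvector v of λ).

  λ = -4: largest Jordan block has size 3, contributing (x + 4)^3

So m_A(x) = (x + 4)^3 = x^3 + 12*x^2 + 48*x + 64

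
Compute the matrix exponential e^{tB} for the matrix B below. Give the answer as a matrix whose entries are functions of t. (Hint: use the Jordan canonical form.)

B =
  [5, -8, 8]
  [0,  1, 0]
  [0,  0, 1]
e^{tB} =
  [exp(5*t), -2*exp(5*t) + 2*exp(t), 2*exp(5*t) - 2*exp(t)]
  [0, exp(t), 0]
  [0, 0, exp(t)]

Strategy: write B = P · J · P⁻¹ where J is a Jordan canonical form, so e^{tB} = P · e^{tJ} · P⁻¹, and e^{tJ} can be computed block-by-block.

B has Jordan form
J =
  [1, 0, 0]
  [0, 1, 0]
  [0, 0, 5]
(up to reordering of blocks).

Per-block formulas:
  For a 1×1 block at λ = 5: exp(t · [5]) = [e^(5t)].
  For a 1×1 block at λ = 1: exp(t · [1]) = [e^(1t)].

After assembling e^{tJ} and conjugating by P, we get:

e^{tB} =
  [exp(5*t), -2*exp(5*t) + 2*exp(t), 2*exp(5*t) - 2*exp(t)]
  [0, exp(t), 0]
  [0, 0, exp(t)]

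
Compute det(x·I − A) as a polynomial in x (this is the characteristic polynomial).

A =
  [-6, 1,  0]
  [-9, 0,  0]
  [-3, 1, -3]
x^3 + 9*x^2 + 27*x + 27

Expanding det(x·I − A) (e.g. by cofactor expansion or by noting that A is similar to its Jordan form J, which has the same characteristic polynomial as A) gives
  χ_A(x) = x^3 + 9*x^2 + 27*x + 27
which factors as (x + 3)^3. The eigenvalues (with algebraic multiplicities) are λ = -3 with multiplicity 3.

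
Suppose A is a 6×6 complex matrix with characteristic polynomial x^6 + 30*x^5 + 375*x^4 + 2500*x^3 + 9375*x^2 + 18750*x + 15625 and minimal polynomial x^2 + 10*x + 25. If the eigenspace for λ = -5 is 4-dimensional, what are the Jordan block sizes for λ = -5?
Block sizes for λ = -5: [2, 2, 1, 1]

Step 1 — from the characteristic polynomial, algebraic multiplicity of λ = -5 is 6. From dim ker(A − (-5)·I) = 4, there are exactly 4 Jordan blocks for λ = -5.
Step 2 — from the minimal polynomial, the factor (x + 5)^2 tells us the largest block for λ = -5 has size 2.
Step 3 — with total size 6, 4 blocks, and largest block 2, the block sizes (in nonincreasing order) are [2, 2, 1, 1].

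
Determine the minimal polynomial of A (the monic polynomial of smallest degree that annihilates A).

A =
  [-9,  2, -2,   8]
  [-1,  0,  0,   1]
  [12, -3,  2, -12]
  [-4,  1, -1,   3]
x^3 + 3*x^2 + 3*x + 1

The characteristic polynomial is χ_A(x) = (x + 1)^4, so the eigenvalues are known. The minimal polynomial is
  m_A(x) = Π_λ (x − λ)^{k_λ}
where k_λ is the size of the *largest* Jordan block for λ (equivalently, the smallest k with (A − λI)^k v = 0 for every generalised eigenvector v of λ).

  λ = -1: largest Jordan block has size 3, contributing (x + 1)^3

So m_A(x) = (x + 1)^3 = x^3 + 3*x^2 + 3*x + 1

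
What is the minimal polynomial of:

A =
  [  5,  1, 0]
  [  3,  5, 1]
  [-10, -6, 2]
x^3 - 12*x^2 + 48*x - 64

The characteristic polynomial is χ_A(x) = (x - 4)^3, so the eigenvalues are known. The minimal polynomial is
  m_A(x) = Π_λ (x − λ)^{k_λ}
where k_λ is the size of the *largest* Jordan block for λ (equivalently, the smallest k with (A − λI)^k v = 0 for every generalised eigenvector v of λ).

  λ = 4: largest Jordan block has size 3, contributing (x − 4)^3

So m_A(x) = (x - 4)^3 = x^3 - 12*x^2 + 48*x - 64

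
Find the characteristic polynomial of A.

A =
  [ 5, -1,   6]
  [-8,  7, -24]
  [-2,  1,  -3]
x^3 - 9*x^2 + 27*x - 27

Expanding det(x·I − A) (e.g. by cofactor expansion or by noting that A is similar to its Jordan form J, which has the same characteristic polynomial as A) gives
  χ_A(x) = x^3 - 9*x^2 + 27*x - 27
which factors as (x - 3)^3. The eigenvalues (with algebraic multiplicities) are λ = 3 with multiplicity 3.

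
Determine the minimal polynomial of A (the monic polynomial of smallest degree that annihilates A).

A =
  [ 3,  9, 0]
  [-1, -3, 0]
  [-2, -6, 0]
x^2

The characteristic polynomial is χ_A(x) = x^3, so the eigenvalues are known. The minimal polynomial is
  m_A(x) = Π_λ (x − λ)^{k_λ}
where k_λ is the size of the *largest* Jordan block for λ (equivalently, the smallest k with (A − λI)^k v = 0 for every generalised eigenvector v of λ).

  λ = 0: largest Jordan block has size 2, contributing (x − 0)^2

So m_A(x) = x^2 = x^2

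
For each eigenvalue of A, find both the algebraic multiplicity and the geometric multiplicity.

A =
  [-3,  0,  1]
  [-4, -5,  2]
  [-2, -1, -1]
λ = -3: alg = 3, geom = 1

Step 1 — factor the characteristic polynomial to read off the algebraic multiplicities:
  χ_A(x) = (x + 3)^3

Step 2 — compute geometric multiplicities via the rank-nullity identity g(λ) = n − rank(A − λI):
  rank(A − (-3)·I) = 2, so dim ker(A − (-3)·I) = n − 2 = 1

Summary:
  λ = -3: algebraic multiplicity = 3, geometric multiplicity = 1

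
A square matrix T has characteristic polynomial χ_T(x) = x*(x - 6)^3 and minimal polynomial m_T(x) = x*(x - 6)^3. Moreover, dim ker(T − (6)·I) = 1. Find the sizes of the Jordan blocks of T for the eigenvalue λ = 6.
Block sizes for λ = 6: [3]

Step 1 — from the characteristic polynomial, algebraic multiplicity of λ = 6 is 3. From dim ker(T − (6)·I) = 1, there are exactly 1 Jordan blocks for λ = 6.
Step 2 — from the minimal polynomial, the factor (x − 6)^3 tells us the largest block for λ = 6 has size 3.
Step 3 — with total size 3, 1 blocks, and largest block 3, the block sizes (in nonincreasing order) are [3].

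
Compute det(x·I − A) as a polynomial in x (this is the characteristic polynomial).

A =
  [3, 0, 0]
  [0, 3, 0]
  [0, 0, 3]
x^3 - 9*x^2 + 27*x - 27

Expanding det(x·I − A) (e.g. by cofactor expansion or by noting that A is similar to its Jordan form J, which has the same characteristic polynomial as A) gives
  χ_A(x) = x^3 - 9*x^2 + 27*x - 27
which factors as (x - 3)^3. The eigenvalues (with algebraic multiplicities) are λ = 3 with multiplicity 3.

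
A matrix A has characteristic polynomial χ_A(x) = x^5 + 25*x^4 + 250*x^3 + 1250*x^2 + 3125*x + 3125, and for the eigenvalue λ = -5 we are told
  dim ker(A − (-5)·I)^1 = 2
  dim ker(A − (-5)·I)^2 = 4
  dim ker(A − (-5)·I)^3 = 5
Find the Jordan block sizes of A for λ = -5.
Block sizes for λ = -5: [3, 2]

From the dimensions of kernels of powers, the number of Jordan blocks of size at least j is d_j − d_{j−1} where d_j = dim ker(N^j) (with d_0 = 0). Computing the differences gives [2, 2, 1].
The number of blocks of size exactly k is (#blocks of size ≥ k) − (#blocks of size ≥ k + 1), so the partition is: 1 block(s) of size 2, 1 block(s) of size 3.
In nonincreasing order the block sizes are [3, 2].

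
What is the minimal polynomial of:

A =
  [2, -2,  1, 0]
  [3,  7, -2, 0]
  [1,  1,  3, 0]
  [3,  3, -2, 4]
x^3 - 12*x^2 + 48*x - 64

The characteristic polynomial is χ_A(x) = (x - 4)^4, so the eigenvalues are known. The minimal polynomial is
  m_A(x) = Π_λ (x − λ)^{k_λ}
where k_λ is the size of the *largest* Jordan block for λ (equivalently, the smallest k with (A − λI)^k v = 0 for every generalised eigenvector v of λ).

  λ = 4: largest Jordan block has size 3, contributing (x − 4)^3

So m_A(x) = (x - 4)^3 = x^3 - 12*x^2 + 48*x - 64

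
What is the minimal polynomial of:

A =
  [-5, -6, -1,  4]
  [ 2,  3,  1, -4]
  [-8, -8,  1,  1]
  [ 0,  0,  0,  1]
x^4 - 6*x^2 + 8*x - 3

The characteristic polynomial is χ_A(x) = (x - 1)^3*(x + 3), so the eigenvalues are known. The minimal polynomial is
  m_A(x) = Π_λ (x − λ)^{k_λ}
where k_λ is the size of the *largest* Jordan block for λ (equivalently, the smallest k with (A − λI)^k v = 0 for every generalised eigenvector v of λ).

  λ = -3: largest Jordan block has size 1, contributing (x + 3)
  λ = 1: largest Jordan block has size 3, contributing (x − 1)^3

So m_A(x) = (x - 1)^3*(x + 3) = x^4 - 6*x^2 + 8*x - 3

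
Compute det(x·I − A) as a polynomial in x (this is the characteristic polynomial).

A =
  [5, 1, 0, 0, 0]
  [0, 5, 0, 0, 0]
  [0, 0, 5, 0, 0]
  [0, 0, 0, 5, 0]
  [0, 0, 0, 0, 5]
x^5 - 25*x^4 + 250*x^3 - 1250*x^2 + 3125*x - 3125

Expanding det(x·I − A) (e.g. by cofactor expansion or by noting that A is similar to its Jordan form J, which has the same characteristic polynomial as A) gives
  χ_A(x) = x^5 - 25*x^4 + 250*x^3 - 1250*x^2 + 3125*x - 3125
which factors as (x - 5)^5. The eigenvalues (with algebraic multiplicities) are λ = 5 with multiplicity 5.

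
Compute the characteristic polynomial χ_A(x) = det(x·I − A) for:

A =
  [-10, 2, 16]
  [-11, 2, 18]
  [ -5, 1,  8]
x^3

Expanding det(x·I − A) (e.g. by cofactor expansion or by noting that A is similar to its Jordan form J, which has the same characteristic polynomial as A) gives
  χ_A(x) = x^3
which factors as x^3. The eigenvalues (with algebraic multiplicities) are λ = 0 with multiplicity 3.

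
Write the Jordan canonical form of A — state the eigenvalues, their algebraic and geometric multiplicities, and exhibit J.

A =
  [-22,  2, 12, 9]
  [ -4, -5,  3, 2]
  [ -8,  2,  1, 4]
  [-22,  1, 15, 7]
J_3(-5) ⊕ J_1(-4)

The characteristic polynomial is
  det(x·I − A) = x^4 + 19*x^3 + 135*x^2 + 425*x + 500 = (x + 4)*(x + 5)^3

Eigenvalues and multiplicities (the geometric multiplicity of λ is n − rank(A − λI), which equals the number of Jordan blocks for λ):
  λ = -5: algebraic multiplicity = 3, geometric multiplicity = 1
  λ = -4: algebraic multiplicity = 1, geometric multiplicity = 1

Determining the block sizes for each eigenvalue:
  λ = -5: one block (gm = 1), so the single block has size am = 3 → block sizes [3]
  λ = -4: one block (gm = 1), so the single block has size am = 1 → block sizes [1]

Assembling the blocks gives a Jordan form
J =
  [-5,  1,  0,  0]
  [ 0, -5,  1,  0]
  [ 0,  0, -5,  0]
  [ 0,  0,  0, -4]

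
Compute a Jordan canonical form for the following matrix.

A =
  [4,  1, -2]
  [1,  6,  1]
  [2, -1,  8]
J_3(6)

The characteristic polynomial is
  det(x·I − A) = x^3 - 18*x^2 + 108*x - 216 = (x - 6)^3

Eigenvalues and multiplicities (the geometric multiplicity of λ is n − rank(A − λI), which equals the number of Jordan blocks for λ):
  λ = 6: algebraic multiplicity = 3, geometric multiplicity = 1

Determining the block sizes for each eigenvalue:
  λ = 6: one block (gm = 1), so the single block has size am = 3 → block sizes [3]

Assembling the blocks gives a Jordan form
J =
  [6, 1, 0]
  [0, 6, 1]
  [0, 0, 6]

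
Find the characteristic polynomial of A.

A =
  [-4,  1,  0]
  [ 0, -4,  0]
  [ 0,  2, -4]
x^3 + 12*x^2 + 48*x + 64

Expanding det(x·I − A) (e.g. by cofactor expansion or by noting that A is similar to its Jordan form J, which has the same characteristic polynomial as A) gives
  χ_A(x) = x^3 + 12*x^2 + 48*x + 64
which factors as (x + 4)^3. The eigenvalues (with algebraic multiplicities) are λ = -4 with multiplicity 3.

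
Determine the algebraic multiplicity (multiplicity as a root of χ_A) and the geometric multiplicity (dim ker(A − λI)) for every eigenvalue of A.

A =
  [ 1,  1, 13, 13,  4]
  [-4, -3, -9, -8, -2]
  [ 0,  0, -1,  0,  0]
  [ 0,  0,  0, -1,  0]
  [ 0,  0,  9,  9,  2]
λ = -1: alg = 4, geom = 2; λ = 2: alg = 1, geom = 1

Step 1 — factor the characteristic polynomial to read off the algebraic multiplicities:
  χ_A(x) = (x - 2)*(x + 1)^4

Step 2 — compute geometric multiplicities via the rank-nullity identity g(λ) = n − rank(A − λI):
  rank(A − (-1)·I) = 3, so dim ker(A − (-1)·I) = n − 3 = 2
  rank(A − (2)·I) = 4, so dim ker(A − (2)·I) = n − 4 = 1

Summary:
  λ = -1: algebraic multiplicity = 4, geometric multiplicity = 2
  λ = 2: algebraic multiplicity = 1, geometric multiplicity = 1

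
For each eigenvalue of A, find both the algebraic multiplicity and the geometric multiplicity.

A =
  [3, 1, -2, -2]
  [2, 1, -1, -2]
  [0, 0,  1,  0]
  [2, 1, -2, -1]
λ = 1: alg = 4, geom = 2

Step 1 — factor the characteristic polynomial to read off the algebraic multiplicities:
  χ_A(x) = (x - 1)^4

Step 2 — compute geometric multiplicities via the rank-nullity identity g(λ) = n − rank(A − λI):
  rank(A − (1)·I) = 2, so dim ker(A − (1)·I) = n − 2 = 2

Summary:
  λ = 1: algebraic multiplicity = 4, geometric multiplicity = 2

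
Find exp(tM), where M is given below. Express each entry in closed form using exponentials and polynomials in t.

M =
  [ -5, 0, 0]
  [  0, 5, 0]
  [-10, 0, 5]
e^{tM} =
  [exp(-5*t), 0, 0]
  [0, exp(5*t), 0]
  [-exp(5*t) + exp(-5*t), 0, exp(5*t)]

Strategy: write M = P · J · P⁻¹ where J is a Jordan canonical form, so e^{tM} = P · e^{tJ} · P⁻¹, and e^{tJ} can be computed block-by-block.

M has Jordan form
J =
  [-5, 0, 0]
  [ 0, 5, 0]
  [ 0, 0, 5]
(up to reordering of blocks).

Per-block formulas:
  For a 1×1 block at λ = -5: exp(t · [-5]) = [e^(-5t)].
  For a 1×1 block at λ = 5: exp(t · [5]) = [e^(5t)].

After assembling e^{tJ} and conjugating by P, we get:

e^{tM} =
  [exp(-5*t), 0, 0]
  [0, exp(5*t), 0]
  [-exp(5*t) + exp(-5*t), 0, exp(5*t)]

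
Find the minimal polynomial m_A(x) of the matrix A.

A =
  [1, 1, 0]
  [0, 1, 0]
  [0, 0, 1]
x^2 - 2*x + 1

The characteristic polynomial is χ_A(x) = (x - 1)^3, so the eigenvalues are known. The minimal polynomial is
  m_A(x) = Π_λ (x − λ)^{k_λ}
where k_λ is the size of the *largest* Jordan block for λ (equivalently, the smallest k with (A − λI)^k v = 0 for every generalised eigenvector v of λ).

  λ = 1: largest Jordan block has size 2, contributing (x − 1)^2

So m_A(x) = (x - 1)^2 = x^2 - 2*x + 1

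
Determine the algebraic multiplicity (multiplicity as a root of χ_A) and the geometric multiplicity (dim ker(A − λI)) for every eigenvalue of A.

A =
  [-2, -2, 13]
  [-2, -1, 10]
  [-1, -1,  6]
λ = 1: alg = 3, geom = 1

Step 1 — factor the characteristic polynomial to read off the algebraic multiplicities:
  χ_A(x) = (x - 1)^3

Step 2 — compute geometric multiplicities via the rank-nullity identity g(λ) = n − rank(A − λI):
  rank(A − (1)·I) = 2, so dim ker(A − (1)·I) = n − 2 = 1

Summary:
  λ = 1: algebraic multiplicity = 3, geometric multiplicity = 1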